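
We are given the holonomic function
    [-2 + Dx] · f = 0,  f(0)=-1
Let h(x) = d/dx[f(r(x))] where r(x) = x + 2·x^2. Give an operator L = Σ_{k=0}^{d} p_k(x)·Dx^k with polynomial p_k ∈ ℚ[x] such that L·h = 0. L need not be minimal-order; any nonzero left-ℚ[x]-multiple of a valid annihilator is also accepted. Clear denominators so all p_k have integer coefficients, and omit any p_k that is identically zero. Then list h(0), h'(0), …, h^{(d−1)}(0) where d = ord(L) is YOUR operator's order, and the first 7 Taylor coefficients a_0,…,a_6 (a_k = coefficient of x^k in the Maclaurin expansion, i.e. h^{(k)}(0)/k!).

f: a_k = -1, -2, -2, -4/3, -2/3, -4/15, -4/45, …
Substitute x→r, Dx→(1/r')Dx; clear ⇒ L₀.
Differentiate: ansatz ord ≤ ord L₀ ⇒ L.
L = (6 + 16·x + 32·x^2) + (-1 - 4·x)·Dx  (order 1).
h: a_k = -2, -12, -28, -200/3, -108, -2648/15, -10424/45, …
ICs: h(0) = -2.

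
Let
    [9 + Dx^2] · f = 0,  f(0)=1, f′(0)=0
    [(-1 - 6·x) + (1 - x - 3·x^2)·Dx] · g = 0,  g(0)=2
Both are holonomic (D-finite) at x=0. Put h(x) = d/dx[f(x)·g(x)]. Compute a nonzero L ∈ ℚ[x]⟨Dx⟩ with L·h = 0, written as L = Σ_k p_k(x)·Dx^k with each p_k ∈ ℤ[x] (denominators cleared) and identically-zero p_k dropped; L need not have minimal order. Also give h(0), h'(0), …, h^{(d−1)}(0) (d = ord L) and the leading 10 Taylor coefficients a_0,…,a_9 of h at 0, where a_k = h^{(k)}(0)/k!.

L = (-15 - 54·x - 135·x^2 + 162·x^3 + 243·x^4) + (6·x + 54·x^2 + 108·x^3)·Dx + (1 - 4·x - 9·x^2 + 18·x^3 + 27·x^4)·Dx^2  (order 2).
h: a_k = 2, -2, 15, 35, 475/4, 5757/20, 33383/40, 118037/56, 12522393/2240, 31618591/2240, …
ICs: h(0) = 2, h′(0) = -2.

f: a_k = 1, 0, -9/2, 0, 27/8, 0, -81/80, 0, 729/4480, 0, …
g: a_k = 2, 2, 8, 14, 38, 80, 194, 434, 1016, 2318, …
Sym-product of L_f,L_g gives L₀ (≤ ord 2).
h=h₀': d/dx-closure on L₀ ⇒ L.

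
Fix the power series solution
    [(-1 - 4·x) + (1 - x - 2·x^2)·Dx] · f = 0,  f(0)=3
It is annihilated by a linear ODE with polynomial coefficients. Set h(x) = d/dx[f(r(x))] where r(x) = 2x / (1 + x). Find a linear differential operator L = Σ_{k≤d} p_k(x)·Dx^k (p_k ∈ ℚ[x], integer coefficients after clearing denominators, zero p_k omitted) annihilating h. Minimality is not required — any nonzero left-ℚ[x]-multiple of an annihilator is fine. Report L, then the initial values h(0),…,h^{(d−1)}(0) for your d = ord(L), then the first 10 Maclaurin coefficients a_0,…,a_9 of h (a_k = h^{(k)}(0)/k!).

f: a_k = 3, 3, 9, 15, 33, 63, 129, 255, 513, 1023, …
Change of var in L_f (x↦r) gives L₀.
h₀' ⇒ L via d/dx closure of L₀.
L = (10 + 54·x + 270·x^2 + 162·x^3) + (-1 - 10·x + 90·x^3 + 81·x^4)·Dx  (order 1).
h: a_k = 6, 60, 162, 1080, 2430, 14580, 30618, 174960, 354294, 1968300, …
ICs: h(0) = 6.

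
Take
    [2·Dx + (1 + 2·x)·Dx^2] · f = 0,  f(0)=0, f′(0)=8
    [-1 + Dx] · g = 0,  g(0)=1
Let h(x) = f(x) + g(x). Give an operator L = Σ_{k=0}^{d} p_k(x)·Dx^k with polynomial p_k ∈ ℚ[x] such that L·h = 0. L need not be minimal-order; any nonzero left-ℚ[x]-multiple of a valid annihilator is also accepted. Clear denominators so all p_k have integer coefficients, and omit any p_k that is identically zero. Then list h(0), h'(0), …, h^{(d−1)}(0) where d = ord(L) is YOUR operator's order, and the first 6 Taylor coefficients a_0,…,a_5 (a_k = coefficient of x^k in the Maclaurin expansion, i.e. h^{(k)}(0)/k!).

L = (-10 - 4·x)·Dx + (7 - 4·x - 4·x^2)·Dx^2 + (3 + 8·x + 4·x^2)·Dx^3  (order 3).
h: a_k = 1, 9, -15/2, 65/6, -383/24, 3073/120, …
ICs: h(0) = 1, h′(0) = 9, h′′(0) = -15.

f: a_k = 0, 8, -8, 32/3, -16, 128/5, …
g: a_k = 1, 1, 1/2, 1/6, 1/24, 1/120, …
h₀=f+g: left-lcm gives L₀, ord ≤ 3.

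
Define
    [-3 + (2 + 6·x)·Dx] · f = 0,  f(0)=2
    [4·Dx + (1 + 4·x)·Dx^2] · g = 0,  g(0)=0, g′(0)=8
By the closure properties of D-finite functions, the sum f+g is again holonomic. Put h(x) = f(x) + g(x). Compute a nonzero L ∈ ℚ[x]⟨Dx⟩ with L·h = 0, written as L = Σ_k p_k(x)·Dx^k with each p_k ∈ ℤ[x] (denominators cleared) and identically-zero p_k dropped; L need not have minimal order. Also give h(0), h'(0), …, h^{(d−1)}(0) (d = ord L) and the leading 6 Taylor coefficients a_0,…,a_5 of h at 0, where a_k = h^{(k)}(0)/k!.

f: a_k = 2, 3, -9/4, 27/8, -405/64, 1701/128, …
g: a_k = 0, 8, -16, 128/3, -128, 2048/5, …
h₀=f+g: left-lcm gives L₀, ord ≤ 3.
L = (84 + 144·x)·Dx + (101 + 552·x + 720·x^2)·Dx^2 + (10 + 94·x + 288·x^2 + 288·x^3)·Dx^3  (order 3).
h: a_k = 2, 11, -73/4, 1105/24, -8597/64, 270649/640, …
ICs: h(0) = 2, h′(0) = 11, h′′(0) = -73/2.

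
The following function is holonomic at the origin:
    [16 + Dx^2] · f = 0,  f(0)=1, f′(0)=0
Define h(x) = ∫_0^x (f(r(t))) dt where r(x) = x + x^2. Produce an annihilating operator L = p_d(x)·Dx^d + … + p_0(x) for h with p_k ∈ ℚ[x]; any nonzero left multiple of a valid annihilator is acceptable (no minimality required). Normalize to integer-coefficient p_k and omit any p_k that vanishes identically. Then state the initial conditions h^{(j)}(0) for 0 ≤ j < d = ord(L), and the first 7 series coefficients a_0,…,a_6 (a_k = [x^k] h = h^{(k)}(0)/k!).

L = (16 + 96·x + 192·x^2 + 128·x^3)·Dx - 2·Dx^2 + (1 + 2·x)·Dx^3  (order 3).
h: a_k = 0, 1, 0, -8/3, -4, 8/15, 64/9, …
ICs: h(0) = 0, h′(0) = 1, h′′(0) = 0.

f: a_k = 1, 0, -8, 0, 32/3, 0, -256/45, …
h₀=f(r): pull back L_f along r ⇒ L₀.
h=∫₀ˣh₀: take L = L₀·Dx.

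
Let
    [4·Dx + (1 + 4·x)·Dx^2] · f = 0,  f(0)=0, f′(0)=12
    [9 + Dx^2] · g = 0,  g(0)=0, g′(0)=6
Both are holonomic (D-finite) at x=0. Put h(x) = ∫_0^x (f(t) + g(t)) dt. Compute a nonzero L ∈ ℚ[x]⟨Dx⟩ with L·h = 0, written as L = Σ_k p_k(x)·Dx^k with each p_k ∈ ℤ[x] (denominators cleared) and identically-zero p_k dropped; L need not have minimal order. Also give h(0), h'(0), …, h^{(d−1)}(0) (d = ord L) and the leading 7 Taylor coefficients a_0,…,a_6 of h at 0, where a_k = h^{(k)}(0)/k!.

L = (3780 + 2592·x + 5184·x^2)·Dx^2 + (369 + 2124·x + 3888·x^2 + 5184·x^3)·Dx^3 + (420 + 288·x + 576·x^2)·Dx^4 + (41 + 236·x + 432·x^2 + 576·x^3)·Dx^5  (order 5).
h: a_k = 0, 0, 9, -8, 55/4, -192/5, 4123/40, …
ICs: h(0) = 0, h′(0) = 0, h′′(0) = 18, h′′′(0) = -48, h′′′′(0) = 330.

f: a_k = 0, 12, -24, 64, -192, 3072/5, -2048, …
g: a_k = 0, 6, 0, -9, 0, 81/20, 0, …
L₀ := lclm(L_f,L_g); ord L₀ ≤ 2+2.
∫: right-multiply L₀ by Dx.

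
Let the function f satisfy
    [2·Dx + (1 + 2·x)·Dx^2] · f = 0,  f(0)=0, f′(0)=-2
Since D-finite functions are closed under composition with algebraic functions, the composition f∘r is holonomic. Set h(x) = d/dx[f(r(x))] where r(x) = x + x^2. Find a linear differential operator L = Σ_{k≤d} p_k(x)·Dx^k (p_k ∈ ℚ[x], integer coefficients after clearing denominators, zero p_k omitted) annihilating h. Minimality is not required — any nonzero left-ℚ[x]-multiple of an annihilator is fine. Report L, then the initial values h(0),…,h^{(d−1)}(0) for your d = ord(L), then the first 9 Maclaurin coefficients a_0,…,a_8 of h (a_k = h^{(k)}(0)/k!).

f: a_k = 0, -2, 2, -8/3, 4, -32/5, 32/3, -128/7, 32, …
h₀=f(r): pull back L_f along r ⇒ L₀.
h₀' ⇒ L via d/dx closure of L₀.
L = (4·x + 4·x^2) + (1 + 4·x + 6·x^2 + 4·x^3)·Dx  (order 1).
h: a_k = -2, 0, 4, -8, 8, 0, -16, 32, -32, …
ICs: h(0) = -2.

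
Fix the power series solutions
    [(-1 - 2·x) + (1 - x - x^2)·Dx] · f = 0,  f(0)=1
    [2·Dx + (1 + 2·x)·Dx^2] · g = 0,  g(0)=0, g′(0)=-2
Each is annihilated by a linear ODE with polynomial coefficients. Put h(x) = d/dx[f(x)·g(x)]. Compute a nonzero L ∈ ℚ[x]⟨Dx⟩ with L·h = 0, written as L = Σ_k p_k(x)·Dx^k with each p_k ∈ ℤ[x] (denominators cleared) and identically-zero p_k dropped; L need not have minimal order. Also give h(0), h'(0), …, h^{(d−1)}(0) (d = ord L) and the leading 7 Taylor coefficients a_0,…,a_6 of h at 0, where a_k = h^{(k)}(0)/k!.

L = (14 + 36·x + 36·x^2) + (1 + 16·x + 42·x^2 + 28·x^3)·Dx + (-1 - 3·x + x^2 + 8·x^3 + 4·x^4)·Dx^2  (order 2).
h: a_k = -2, 0, -14, -8/3, -176/3, -52/5, -3334/15, …
ICs: h(0) = -2, h′(0) = 0.

f: a_k = 1, 1, 2, 3, 5, 8, 13, …
g: a_k = 0, -2, 2, -8/3, 4, -32/5, 32/3, …
Product ⇒ symmetric product L₀, ord ≤ 2.
h=h₀': d/dx-closure on L₀ ⇒ L.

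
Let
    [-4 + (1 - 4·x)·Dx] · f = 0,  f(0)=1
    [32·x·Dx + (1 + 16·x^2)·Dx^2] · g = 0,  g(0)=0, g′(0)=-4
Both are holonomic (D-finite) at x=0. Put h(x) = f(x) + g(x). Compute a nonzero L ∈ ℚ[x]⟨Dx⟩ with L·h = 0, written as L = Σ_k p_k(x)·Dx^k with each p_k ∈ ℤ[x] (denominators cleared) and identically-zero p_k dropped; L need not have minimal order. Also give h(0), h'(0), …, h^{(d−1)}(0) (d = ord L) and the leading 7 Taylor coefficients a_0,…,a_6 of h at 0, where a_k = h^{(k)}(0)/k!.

L = (-32 + 512·x + 1536·x^2)·Dx + (16 - 32·x + 256·x^2 + 1536·x^3)·Dx^2 + (-1 + 256·x^4)·Dx^3  (order 3).
h: a_k = 1, 0, 16, 256/3, 256, 4096/5, 4096, …
ICs: h(0) = 1, h′(0) = 0, h′′(0) = 32.

f: a_k = 1, 4, 16, 64, 256, 1024, 4096, …
g: a_k = 0, -4, 0, 64/3, 0, -1024/5, 0, …
f+g: L₀ = lclm(L_f,L_g), ord ≤ 1+2.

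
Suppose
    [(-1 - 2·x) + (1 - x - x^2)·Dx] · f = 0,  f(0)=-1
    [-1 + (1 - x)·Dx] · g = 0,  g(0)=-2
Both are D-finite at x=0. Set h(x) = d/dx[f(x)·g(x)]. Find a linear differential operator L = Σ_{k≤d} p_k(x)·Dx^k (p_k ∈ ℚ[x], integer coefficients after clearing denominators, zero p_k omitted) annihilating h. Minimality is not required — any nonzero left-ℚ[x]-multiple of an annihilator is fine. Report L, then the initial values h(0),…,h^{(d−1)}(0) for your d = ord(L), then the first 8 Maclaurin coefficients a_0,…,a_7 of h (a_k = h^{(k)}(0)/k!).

f: a_k = -1, -1, -2, -3, -5, -8, -13, -21, …
g: a_k = -2, -2, -2, -2, -2, -2, -2, -2, …
f·g: L₀ = L_f ⊗_s L_g, ord ≤ 1·1.
Differentiate: ansatz ord ≤ ord L₀ ⇒ L.
L = (8 - 6·x - 12·x^2 + 12·x^4) + (-2 + 4·x + 3·x^2 - 8·x^3 + 3·x^5)·Dx  (order 1).
h: a_k = 4, 16, 42, 96, 200, 396, 756, 1408, …
ICs: h(0) = 4.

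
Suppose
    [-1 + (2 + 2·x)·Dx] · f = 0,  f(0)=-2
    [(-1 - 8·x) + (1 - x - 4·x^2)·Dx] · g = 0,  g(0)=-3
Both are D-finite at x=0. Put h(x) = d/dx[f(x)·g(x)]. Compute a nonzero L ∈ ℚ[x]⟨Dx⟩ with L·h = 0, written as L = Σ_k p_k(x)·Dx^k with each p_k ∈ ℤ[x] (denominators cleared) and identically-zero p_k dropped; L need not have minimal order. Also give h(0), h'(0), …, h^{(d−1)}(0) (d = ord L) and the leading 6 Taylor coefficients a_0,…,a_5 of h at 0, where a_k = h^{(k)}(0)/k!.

L = (43 + 210·x + 603·x^2 + 680·x^3 + 240·x^4) + (-6 - 34·x + 6·x^2 + 194·x^3 + 256·x^4 + 96·x^5)·Dx  (order 1).
h: a_k = 9, 129/2, 1647/8, 12633/16, 302115/128, 1937655/256, …
ICs: h(0) = 9.

f: a_k = -2, -1, 1/4, -1/8, 5/64, -7/128, …
g: a_k = -3, -3, -15, -27, -87, -195, …
L₀ := L_f ⊗_s L_g (sym. prod.), ord ≤ 1.
h=h₀': d/dx-closure on L₀ ⇒ L.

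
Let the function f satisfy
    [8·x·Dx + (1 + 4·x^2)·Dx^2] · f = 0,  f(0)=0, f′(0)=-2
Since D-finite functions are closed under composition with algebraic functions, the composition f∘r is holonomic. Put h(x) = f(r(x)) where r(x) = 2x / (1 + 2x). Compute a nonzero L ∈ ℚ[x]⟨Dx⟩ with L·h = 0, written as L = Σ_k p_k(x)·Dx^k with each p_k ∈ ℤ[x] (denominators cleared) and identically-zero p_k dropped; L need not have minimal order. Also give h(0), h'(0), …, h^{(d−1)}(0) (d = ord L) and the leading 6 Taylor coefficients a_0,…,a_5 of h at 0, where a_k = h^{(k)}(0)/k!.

f: a_k = 0, -2, 0, 8/3, 0, -32/5, …
h₀=f(r): pull back L_f along r ⇒ L₀.
L = (4 + 40·x)·Dx + (1 + 4·x + 20·x^2)·Dx^2  (order 2).
h: a_k = 0, -4, 8, 16/3, -96, 1216/5, …
ICs: h(0) = 0, h′(0) = -4.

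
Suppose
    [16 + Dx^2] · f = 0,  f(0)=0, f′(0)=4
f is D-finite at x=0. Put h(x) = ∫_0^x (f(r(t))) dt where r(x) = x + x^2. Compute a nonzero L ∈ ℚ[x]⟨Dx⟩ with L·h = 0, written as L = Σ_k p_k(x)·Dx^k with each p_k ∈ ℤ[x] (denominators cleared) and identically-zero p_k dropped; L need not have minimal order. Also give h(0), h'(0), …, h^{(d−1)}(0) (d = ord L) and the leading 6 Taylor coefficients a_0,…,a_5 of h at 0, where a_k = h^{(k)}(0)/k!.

f: a_k = 0, 4, 0, -32/3, 0, 128/15, …
Substitute x→r, Dx→(1/r')Dx; clear ⇒ L₀.
h=∫h₀ ⇒ L = L₀·Dx.
L = (16 + 96·x + 192·x^2 + 128·x^3)·Dx - 2·Dx^2 + (1 + 2·x)·Dx^3  (order 3).
h: a_k = 0, 0, 2, 4/3, -8/3, -32/5, …
ICs: h(0) = 0, h′(0) = 0, h′′(0) = 4.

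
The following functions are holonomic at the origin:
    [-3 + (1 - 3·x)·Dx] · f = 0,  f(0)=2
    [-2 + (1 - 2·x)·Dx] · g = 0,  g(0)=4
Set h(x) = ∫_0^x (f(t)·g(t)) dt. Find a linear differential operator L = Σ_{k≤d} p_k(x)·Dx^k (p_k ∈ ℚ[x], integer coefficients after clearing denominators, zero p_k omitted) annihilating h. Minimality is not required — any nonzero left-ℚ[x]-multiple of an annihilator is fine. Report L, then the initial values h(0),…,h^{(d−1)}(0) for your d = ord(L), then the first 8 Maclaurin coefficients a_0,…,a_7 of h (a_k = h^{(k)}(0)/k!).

L = (-5 + 12·x)·Dx + (1 - 5·x + 6·x^2)·Dx^2  (order 2).
h: a_k = 0, 8, 20, 152/3, 130, 1688/5, 2660/3, 16472/7, …
ICs: h(0) = 0, h′(0) = 8.

f: a_k = 2, 6, 18, 54, 162, 486, 1458, 4374, …
g: a_k = 4, 8, 16, 32, 64, 128, 256, 512, …
Product ⇒ symmetric product L₀, ord ≤ 1.
∫: right-multiply L₀ by Dx.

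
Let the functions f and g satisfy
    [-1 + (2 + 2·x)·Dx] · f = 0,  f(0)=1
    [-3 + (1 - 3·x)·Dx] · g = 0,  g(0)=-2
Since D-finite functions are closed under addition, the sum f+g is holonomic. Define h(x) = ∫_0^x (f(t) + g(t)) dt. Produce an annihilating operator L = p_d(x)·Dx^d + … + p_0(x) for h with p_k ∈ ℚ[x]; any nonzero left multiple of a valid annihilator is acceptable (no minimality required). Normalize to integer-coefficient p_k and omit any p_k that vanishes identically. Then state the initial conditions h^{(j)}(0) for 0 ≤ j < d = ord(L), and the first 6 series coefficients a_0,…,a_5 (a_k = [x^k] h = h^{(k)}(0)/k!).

L = (39 + 27·x)·Dx + (-73 - 138·x - 81·x^2)·Dx^2 + (10 - 2·x - 66·x^2 - 54·x^3)·Dx^3  (order 3).
h: a_k = 0, -1, -11/4, -145/24, -863/64, -20741/640, …
ICs: h(0) = 0, h′(0) = -1, h′′(0) = -11/2.

f: a_k = 1, 1/2, -1/8, 1/16, -5/128, 7/256, …
g: a_k = -2, -6, -18, -54, -162, -486, …
Weyl lclm of L_f,L_g ⇒ L₀ (ord ≤ 2).
∫: right-multiply L₀ by Dx.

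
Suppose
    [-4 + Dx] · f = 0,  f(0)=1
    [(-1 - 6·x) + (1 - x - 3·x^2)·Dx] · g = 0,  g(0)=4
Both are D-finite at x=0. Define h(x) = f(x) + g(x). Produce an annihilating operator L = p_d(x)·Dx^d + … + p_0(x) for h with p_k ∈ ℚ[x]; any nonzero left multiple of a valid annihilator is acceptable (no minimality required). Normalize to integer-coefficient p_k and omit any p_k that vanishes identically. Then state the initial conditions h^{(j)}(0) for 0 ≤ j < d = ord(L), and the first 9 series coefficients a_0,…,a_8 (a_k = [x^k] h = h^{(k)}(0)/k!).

f: a_k = 1, 4, 8, 32/3, 32/3, 128/15, 256/45, 1024/315, 512/315, …
g: a_k = 4, 4, 16, 28, 76, 160, 388, 868, 2032, …
L₀ := lclm(L_f,L_g); ord L₀ ≤ 1+1.
L = (16 - 8·x + 360·x^2 + 288·x^3) + (8 - 50·x - 134·x^2 + 96·x^3 + 144·x^4)·Dx + (-3 + 13·x + 11·x^2 - 42·x^3 - 36·x^4)·Dx^2  (order 2).
h: a_k = 5, 8, 24, 116/3, 260/3, 2528/15, 17716/45, 274444/315, 640592/315, …
ICs: h(0) = 5, h′(0) = 8.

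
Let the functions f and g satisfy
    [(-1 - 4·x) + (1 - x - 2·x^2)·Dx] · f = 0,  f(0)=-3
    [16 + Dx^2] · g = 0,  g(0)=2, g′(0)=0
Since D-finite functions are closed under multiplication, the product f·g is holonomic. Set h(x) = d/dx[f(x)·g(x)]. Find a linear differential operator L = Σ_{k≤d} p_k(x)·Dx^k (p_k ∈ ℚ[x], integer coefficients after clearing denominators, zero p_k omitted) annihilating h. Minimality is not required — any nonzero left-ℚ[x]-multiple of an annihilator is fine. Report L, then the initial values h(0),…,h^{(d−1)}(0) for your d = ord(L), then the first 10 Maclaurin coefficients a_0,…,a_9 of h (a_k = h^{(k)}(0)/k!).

f: a_k = -3, -3, -9, -15, -33, -63, -129, -255, -513, -1023, …
g: a_k = 2, 0, -16, 0, 64/3, 0, -512/45, 0, 1024/315, 0, …
h₀=f·g: eliminate ⇒ L₀, order ≤ 1·2.
Differentiate: ansatz ord ≤ ord L₀ ⇒ L.
L = (4 - 128·x - 192·x^2 + 256·x^3 + 256·x^4) + (-5 - 12·x + 48·x^2 + 64·x^3)·Dx + (3 - 7·x - 10·x^2 + 16·x^3 + 16·x^4)·Dx^2  (order 2).
h: a_k = -6, 60, 54, 56, 250, 3364/5, 22274/15, 358384/105, 268038/35, 16121164/945, …
ICs: h(0) = -6, h′(0) = 60.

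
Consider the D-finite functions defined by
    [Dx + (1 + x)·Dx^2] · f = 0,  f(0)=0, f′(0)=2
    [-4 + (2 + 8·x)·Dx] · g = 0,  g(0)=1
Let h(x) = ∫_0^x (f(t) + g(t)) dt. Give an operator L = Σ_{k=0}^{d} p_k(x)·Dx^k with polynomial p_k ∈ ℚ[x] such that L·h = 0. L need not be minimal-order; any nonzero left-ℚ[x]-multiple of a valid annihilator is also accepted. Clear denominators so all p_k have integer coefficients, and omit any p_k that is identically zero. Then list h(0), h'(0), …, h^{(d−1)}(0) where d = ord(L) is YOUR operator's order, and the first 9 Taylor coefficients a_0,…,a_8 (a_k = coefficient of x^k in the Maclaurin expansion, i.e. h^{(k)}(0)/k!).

f: a_k = 0, 2, -1, 2/3, -1/2, 2/5, -1/3, 2/7, -1/4, …
g: a_k = 1, 2, -2, 4, -10, 28, -84, 264, -858, …
f+g: L₀ = lclm(L_f,L_g), ord ≤ 2+1.
Integrate: L := L₀·Dx.
L = (-8 + 4·x)·Dx^2 + (-10 - 8·x + 20·x^2)·Dx^3 + (-1 - 3·x + 6·x^2 + 8·x^3)·Dx^4  (order 4).
h: a_k = 0, 1, 2, -1, 7/6, -21/10, 71/15, -253/21, 925/28, …
ICs: h(0) = 0, h′(0) = 1, h′′(0) = 4, h′′′(0) = -6.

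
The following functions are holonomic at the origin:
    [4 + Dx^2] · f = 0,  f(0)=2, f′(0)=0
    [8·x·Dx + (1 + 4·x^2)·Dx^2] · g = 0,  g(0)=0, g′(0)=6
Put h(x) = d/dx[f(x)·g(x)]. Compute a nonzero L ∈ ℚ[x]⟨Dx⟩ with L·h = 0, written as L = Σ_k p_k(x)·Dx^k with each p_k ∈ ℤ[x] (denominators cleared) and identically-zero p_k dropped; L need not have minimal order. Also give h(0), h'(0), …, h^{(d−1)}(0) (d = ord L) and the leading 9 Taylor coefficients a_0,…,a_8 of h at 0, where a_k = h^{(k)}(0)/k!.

f: a_k = 2, 0, -4, 0, 4/3, 0, -8/45, 0, 4/315, …
g: a_k = 0, 6, 0, -8, 0, 96/5, 0, -384/7, 0, …
h₀=f·g: eliminate ⇒ L₀, order ≤ 2·2.
Differentiate: ansatz ord ≤ ord L₀ ⇒ L.
L = (880 + 9408·x^2 + 59008·x^4 + 49152·x^6 + 24576·x^8 + 16384·x^10 + 32768·x^12) + (544·x + 9088·x^3 + 35840·x^5 + 40960·x^7 + 40960·x^9 + 32768·x^11)·Dx + (240 + 2720·x^2 + 17088·x^4 + 18944·x^6 + 16384·x^8 + 16384·x^10 + 16384·x^12)·Dx^2 + (136·x + 2272·x^3 + 8960·x^5 + 10240·x^7 + 10240·x^9 + 8192·x^11)·Dx^3 + (5 + 92·x^2 + 584·x^4 + 1664·x^6 + 2560·x^8 + 3072·x^10 + 2048·x^12)·Dx^4  (order 4).
h: a_k = 12, 0, -120, 0, 392, 0, -20816/15, 0, 185176/35, …
ICs: h(0) = 12, h′(0) = 0, h′′(0) = -240, h′′′(0) = 0.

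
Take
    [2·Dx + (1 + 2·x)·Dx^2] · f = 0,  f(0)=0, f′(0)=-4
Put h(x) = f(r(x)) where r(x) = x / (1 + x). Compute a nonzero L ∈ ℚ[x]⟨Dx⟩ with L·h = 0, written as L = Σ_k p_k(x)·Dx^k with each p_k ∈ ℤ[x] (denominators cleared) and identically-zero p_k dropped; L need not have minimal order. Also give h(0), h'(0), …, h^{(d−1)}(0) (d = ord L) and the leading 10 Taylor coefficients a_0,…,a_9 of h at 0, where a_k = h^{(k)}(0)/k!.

f: a_k = 0, -4, 4, -16/3, 8, -64/5, 64/3, -256/7, 64, -1024/9, …
Change of var in L_f (x↦r) gives L₀.
L = (4 + 6·x)·Dx + (1 + 4·x + 3·x^2)·Dx^2  (order 2).
h: a_k = 0, -4, 8, -52/3, 40, -484/5, 728/3, -4372/7, 1640, -39364/9, …
ICs: h(0) = 0, h′(0) = -4.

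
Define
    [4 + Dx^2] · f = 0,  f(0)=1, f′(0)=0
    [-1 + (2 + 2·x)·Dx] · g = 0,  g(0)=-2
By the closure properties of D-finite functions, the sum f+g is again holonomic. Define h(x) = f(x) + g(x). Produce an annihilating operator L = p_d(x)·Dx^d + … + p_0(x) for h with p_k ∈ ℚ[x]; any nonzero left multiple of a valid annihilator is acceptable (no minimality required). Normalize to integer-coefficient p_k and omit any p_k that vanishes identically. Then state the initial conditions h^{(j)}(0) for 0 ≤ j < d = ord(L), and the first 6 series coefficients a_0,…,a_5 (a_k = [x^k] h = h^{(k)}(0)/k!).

L = (-76 - 128·x - 64·x^2) + (120 + 376·x + 384·x^2 + 128·x^3)·Dx + (-19 - 32·x - 16·x^2)·Dx^2 + (30 + 94·x + 96·x^2 + 32·x^3)·Dx^3  (order 3).
h: a_k = -1, -1, -7/4, -1/8, 143/192, -7/128, …
ICs: h(0) = -1, h′(0) = -1, h′′(0) = -7/2.

f: a_k = 1, 0, -2, 0, 2/3, 0, …
g: a_k = -2, -1, 1/4, -1/8, 5/64, -7/128, …
f+g: L₀ = lclm(L_f,L_g), ord ≤ 2+1.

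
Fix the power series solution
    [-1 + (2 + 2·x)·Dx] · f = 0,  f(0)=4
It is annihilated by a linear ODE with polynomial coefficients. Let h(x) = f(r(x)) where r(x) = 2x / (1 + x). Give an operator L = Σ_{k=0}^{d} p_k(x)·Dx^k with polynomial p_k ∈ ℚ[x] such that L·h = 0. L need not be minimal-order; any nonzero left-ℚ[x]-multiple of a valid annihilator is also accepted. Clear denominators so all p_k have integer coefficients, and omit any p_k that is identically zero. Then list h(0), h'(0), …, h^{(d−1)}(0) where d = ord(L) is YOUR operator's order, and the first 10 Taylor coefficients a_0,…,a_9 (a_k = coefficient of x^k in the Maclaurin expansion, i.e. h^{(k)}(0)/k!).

L = -1 + (1 + 4·x + 3·x^2)·Dx  (order 1).
h: a_k = 4, 4, -6, 10, -37/2, 75/2, -327/4, 753/4, -14445/32, 35699/32, …
ICs: h(0) = 4.

f: a_k = 4, 2, -1/2, 1/4, -5/32, 7/64, -21/256, 33/512, -429/8192, 715/16384, …
Substitute x→r, Dx→(1/r')Dx; clear ⇒ L₀.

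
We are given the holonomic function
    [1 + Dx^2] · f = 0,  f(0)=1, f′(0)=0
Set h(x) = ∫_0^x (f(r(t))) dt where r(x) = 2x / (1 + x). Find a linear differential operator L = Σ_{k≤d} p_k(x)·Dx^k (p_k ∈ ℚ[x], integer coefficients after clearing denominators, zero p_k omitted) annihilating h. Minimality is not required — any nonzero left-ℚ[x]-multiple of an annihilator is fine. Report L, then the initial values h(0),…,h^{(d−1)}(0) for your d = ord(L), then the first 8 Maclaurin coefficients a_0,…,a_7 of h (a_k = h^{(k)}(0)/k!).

L = 4·Dx + (2 + 6·x + 6·x^2 + 2·x^3)·Dx^2 + (1 + 4·x + 6·x^2 + 4·x^3 + x^4)·Dx^3  (order 3).
h: a_k = 0, 1, 0, -2/3, 1, -16/15, 8/9, -22/45, …
ICs: h(0) = 0, h′(0) = 1, h′′(0) = 0.

f: a_k = 1, 0, -1/2, 0, 1/24, 0, -1/720, 0, …
h₀=f(r): pull back L_f along r ⇒ L₀.
h=∫₀ˣh₀: take L = L₀·Dx.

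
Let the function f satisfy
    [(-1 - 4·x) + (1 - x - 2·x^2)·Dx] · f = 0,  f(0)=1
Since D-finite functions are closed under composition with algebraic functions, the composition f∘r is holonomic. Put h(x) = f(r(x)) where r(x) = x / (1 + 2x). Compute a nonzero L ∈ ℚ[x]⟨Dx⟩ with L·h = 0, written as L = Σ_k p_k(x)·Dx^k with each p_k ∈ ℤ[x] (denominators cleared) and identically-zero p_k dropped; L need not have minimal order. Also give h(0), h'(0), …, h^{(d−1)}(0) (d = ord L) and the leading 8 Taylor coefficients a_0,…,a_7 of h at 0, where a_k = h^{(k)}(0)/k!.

L = (-1 - 6·x) + (1 + 5·x + 6·x^2)·Dx  (order 1).
h: a_k = 1, 1, 1, -3, 9, -27, 81, -243, …
ICs: h(0) = 1.

f: a_k = 1, 1, 3, 5, 11, 21, 43, 85, …
h₀=f(r): pull back L_f along r ⇒ L₀.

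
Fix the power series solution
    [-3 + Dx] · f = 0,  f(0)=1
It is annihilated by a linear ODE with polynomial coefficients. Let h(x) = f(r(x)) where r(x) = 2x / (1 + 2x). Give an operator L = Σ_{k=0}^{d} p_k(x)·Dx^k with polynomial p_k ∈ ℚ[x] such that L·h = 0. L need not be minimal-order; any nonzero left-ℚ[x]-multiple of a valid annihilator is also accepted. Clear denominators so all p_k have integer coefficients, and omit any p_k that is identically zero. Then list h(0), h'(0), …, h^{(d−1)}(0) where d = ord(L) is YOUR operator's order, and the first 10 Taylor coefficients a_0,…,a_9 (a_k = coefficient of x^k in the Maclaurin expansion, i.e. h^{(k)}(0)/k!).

L = -6 + (1 + 4·x + 4·x^2)·Dx  (order 1).
h: a_k = 1, 6, 6, -12, 6, 84/5, -276/5, 3288/35, -3246/35, -852/35, …
ICs: h(0) = 1.

f: a_k = 1, 3, 9/2, 9/2, 27/8, 81/40, 81/80, 243/560, 729/4480, 243/4480, …
h₀=f(r): pull back L_f along r ⇒ L₀.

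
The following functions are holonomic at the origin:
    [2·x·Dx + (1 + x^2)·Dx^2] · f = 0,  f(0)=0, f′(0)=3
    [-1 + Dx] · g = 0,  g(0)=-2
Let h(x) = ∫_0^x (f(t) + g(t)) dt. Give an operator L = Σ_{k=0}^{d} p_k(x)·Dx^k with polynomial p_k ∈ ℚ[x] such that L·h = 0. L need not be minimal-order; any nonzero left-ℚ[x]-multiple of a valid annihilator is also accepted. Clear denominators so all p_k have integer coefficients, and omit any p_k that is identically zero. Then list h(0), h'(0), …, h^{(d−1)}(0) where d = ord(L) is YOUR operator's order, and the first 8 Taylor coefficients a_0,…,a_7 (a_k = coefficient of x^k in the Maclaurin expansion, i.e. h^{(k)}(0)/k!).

L = (2 - 4·x - 2·x^2)·Dx^2 + (-3 + 3·x + x^2 - x^3)·Dx^3 + (1 + x + x^2 + x^3)·Dx^4  (order 4).
h: a_k = 0, -2, 1/2, -1/3, -1/3, -1/60, 7/72, -1/2520, …
ICs: h(0) = 0, h′(0) = -2, h′′(0) = 1, h′′′(0) = -2.

f: a_k = 0, 3, 0, -1, 0, 3/5, 0, -3/7, …
g: a_k = -2, -2, -1, -1/3, -1/12, -1/60, -1/360, -1/2520, …
Sum ⇒ L₀ = lclm(L_f,L_g) in ℚ(x)⟨Dx⟩.
h=∫h₀ ⇒ L = L₀·Dx.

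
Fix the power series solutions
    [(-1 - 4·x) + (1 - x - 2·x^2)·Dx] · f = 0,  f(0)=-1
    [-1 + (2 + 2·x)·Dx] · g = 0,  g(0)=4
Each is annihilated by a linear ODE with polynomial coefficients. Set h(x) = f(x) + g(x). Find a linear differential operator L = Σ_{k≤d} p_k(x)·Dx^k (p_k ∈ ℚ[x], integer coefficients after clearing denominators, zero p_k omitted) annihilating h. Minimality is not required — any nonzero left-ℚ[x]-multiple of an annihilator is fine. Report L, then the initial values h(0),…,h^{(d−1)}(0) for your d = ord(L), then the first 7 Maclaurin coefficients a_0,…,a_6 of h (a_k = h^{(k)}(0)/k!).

L = (-13 - 26·x - 40·x^2) + (25 + 69·x + 144·x^2 + 100·x^3)·Dx + (-2 - 20·x + 6·x^2 + 64·x^3 + 40·x^4)·Dx^2  (order 2).
h: a_k = 3, 1, -7/2, -19/4, -357/32, -1337/64, -11029/256, …
ICs: h(0) = 3, h′(0) = 1.

f: a_k = -1, -1, -3, -5, -11, -21, -43, …
g: a_k = 4, 2, -1/2, 1/4, -5/32, 7/64, -21/256, …
Weyl lclm of L_f,L_g ⇒ L₀ (ord ≤ 2).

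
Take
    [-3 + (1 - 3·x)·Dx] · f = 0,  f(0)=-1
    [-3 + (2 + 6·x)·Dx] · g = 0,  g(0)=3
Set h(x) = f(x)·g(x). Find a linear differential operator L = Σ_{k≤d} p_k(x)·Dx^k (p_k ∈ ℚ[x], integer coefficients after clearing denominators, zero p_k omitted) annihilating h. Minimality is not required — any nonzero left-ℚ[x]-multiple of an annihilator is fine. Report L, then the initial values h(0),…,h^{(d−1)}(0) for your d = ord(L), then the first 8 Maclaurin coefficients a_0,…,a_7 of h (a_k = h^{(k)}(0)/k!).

L = (9 + 9·x) + (-2 + 18·x^2)·Dx  (order 1).
h: a_k = -3, -27/2, -297/8, -1863/16, -43497/128, -266085/256, -3147093/1024, -19099071/2048, …
ICs: h(0) = -3.

f: a_k = -1, -3, -9, -27, -81, -243, -729, -2187, …
g: a_k = 3, 9/2, -27/8, 81/16, -1215/128, 5103/256, -45927/1024, 216513/2048, …
f·g: L₀ = L_f ⊗_s L_g, ord ≤ 1·1.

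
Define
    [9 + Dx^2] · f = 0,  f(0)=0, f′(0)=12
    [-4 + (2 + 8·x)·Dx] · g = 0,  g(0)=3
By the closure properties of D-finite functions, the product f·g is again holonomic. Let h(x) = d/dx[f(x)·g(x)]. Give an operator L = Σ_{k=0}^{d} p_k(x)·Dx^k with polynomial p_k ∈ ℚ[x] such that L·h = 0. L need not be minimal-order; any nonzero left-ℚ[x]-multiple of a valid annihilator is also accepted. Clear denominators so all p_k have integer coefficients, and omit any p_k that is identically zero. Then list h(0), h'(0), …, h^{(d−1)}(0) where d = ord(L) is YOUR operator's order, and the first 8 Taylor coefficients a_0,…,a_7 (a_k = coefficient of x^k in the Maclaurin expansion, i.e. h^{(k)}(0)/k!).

f: a_k = 0, 12, 0, -18, 0, 81/10, 0, -243/140, …
g: a_k = 3, 6, -6, 12, -30, 84, -252, 792, …
f·g: L₀ = L_f ⊗_s L_g, ord ≤ 2·1.
Differentiate: ansatz ord ≤ ord L₀ ⇒ L.
L = (131 + 1392·x + 4512·x^2 + 6912·x^3 + 6912·x^4) + (4 - 80·x - 576·x^2 - 768·x^3)·Dx + (7 + 80·x + 352·x^2 + 768·x^3 + 768·x^4)·Dx^2  (order 2).
h: a_k = 36, 144, -378, 144, -2277/2, 25218/5, -355293/20, 452412/7, …
ICs: h(0) = 36, h′(0) = 144.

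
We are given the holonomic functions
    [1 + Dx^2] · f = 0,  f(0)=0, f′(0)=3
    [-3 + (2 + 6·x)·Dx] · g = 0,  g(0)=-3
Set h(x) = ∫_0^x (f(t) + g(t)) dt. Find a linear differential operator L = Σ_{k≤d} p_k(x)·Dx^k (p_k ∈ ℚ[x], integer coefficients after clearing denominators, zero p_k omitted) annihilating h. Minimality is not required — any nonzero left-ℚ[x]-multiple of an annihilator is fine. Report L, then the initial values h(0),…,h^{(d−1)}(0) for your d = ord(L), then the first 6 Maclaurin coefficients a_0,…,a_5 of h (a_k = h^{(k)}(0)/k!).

L = (-93 - 72·x - 108·x^2)·Dx + (-10 + 18·x + 216·x^2 + 216·x^3)·Dx^2 + (-93 - 72·x - 108·x^2)·Dx^3 + (-10 + 18·x + 216·x^2 + 216·x^3)·Dx^4  (order 4).
h: a_k = 0, -3, -3/4, 9/8, -89/64, 243/128, …
ICs: h(0) = 0, h′(0) = -3, h′′(0) = -3/2, h′′′(0) = 27/4.

f: a_k = 0, 3, 0, -1/2, 0, 1/40, …
g: a_k = -3, -9/2, 27/8, -81/16, 1215/128, -5103/256, …
L₀ := lclm(L_f,L_g); ord L₀ ≤ 2+1.
h=∫₀ˣh₀: take L = L₀·Dx.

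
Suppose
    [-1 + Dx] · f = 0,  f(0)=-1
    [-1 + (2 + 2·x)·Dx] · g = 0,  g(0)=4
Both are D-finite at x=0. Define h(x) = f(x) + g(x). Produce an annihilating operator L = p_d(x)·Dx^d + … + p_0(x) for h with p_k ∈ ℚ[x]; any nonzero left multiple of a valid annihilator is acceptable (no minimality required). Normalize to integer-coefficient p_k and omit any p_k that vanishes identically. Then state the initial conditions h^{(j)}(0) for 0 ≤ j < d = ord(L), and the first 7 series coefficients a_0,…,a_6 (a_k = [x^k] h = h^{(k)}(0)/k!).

f: a_k = -1, -1, -1/2, -1/6, -1/24, -1/120, -1/720, …
g: a_k = 4, 2, -1/2, 1/4, -5/32, 7/64, -21/256, …
L₀ := lclm(L_f,L_g); ord L₀ ≤ 1+1.
L = (3 + 2·x) + (-5 - 8·x - 4·x^2)·Dx + (2 + 6·x + 4·x^2)·Dx^2  (order 2).
h: a_k = 3, 1, -1, 1/12, -19/96, 97/960, -961/11520, …
ICs: h(0) = 3, h′(0) = 1.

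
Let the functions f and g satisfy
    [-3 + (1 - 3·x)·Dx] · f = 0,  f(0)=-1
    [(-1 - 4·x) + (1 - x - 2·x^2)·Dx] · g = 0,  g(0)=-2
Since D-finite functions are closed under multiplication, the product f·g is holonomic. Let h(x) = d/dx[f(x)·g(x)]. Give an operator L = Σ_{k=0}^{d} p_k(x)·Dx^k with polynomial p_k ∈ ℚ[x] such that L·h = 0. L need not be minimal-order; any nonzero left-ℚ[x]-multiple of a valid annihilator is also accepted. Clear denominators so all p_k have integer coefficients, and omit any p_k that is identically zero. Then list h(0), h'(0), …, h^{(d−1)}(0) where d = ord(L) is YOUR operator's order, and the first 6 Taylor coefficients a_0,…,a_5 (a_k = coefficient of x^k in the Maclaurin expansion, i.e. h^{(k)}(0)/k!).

L = (15 - 30·x - 69·x^2 + 48·x^3 + 216·x^4) + (-2 + 9·x + 3·x^2 - 47·x^3 + 15·x^4 + 54·x^5)·Dx  (order 1).
h: a_k = 8, 60, 300, 1288, 5040, 18660, …
ICs: h(0) = 8.

f: a_k = -1, -3, -9, -27, -81, -243, …
g: a_k = -2, -2, -6, -10, -22, -42, …
h₀=f·g: eliminate ⇒ L₀, order ≤ 1·1.
h₀' ⇒ L via d/dx closure of L₀.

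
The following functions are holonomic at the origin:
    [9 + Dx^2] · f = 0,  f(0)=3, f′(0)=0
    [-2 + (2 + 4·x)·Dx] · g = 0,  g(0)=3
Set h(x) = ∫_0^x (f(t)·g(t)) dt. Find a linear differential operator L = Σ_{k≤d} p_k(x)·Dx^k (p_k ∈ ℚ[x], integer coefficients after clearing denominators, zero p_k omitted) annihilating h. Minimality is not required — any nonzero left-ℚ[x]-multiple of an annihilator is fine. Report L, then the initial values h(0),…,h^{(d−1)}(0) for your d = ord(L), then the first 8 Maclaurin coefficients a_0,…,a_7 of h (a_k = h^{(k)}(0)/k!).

f: a_k = 3, 0, -27/2, 0, 81/8, 0, -243/80, 0, …
g: a_k = 3, 3, -3/2, 3/2, -15/8, 21/8, -63/16, 99/16, …
Sym-product of L_f,L_g gives L₀ (≤ ord 2).
Integrate: L := L₀·Dx.
L = (12 + 36·x + 36·x^2)·Dx + (-2 - 4·x)·Dx^2 + (1 + 4·x + 4·x^2)·Dx^3  (order 3).
h: a_k = 0, 9, 9/2, -15, -9, 9, 3, -54/35, …
ICs: h(0) = 0, h′(0) = 9, h′′(0) = 9.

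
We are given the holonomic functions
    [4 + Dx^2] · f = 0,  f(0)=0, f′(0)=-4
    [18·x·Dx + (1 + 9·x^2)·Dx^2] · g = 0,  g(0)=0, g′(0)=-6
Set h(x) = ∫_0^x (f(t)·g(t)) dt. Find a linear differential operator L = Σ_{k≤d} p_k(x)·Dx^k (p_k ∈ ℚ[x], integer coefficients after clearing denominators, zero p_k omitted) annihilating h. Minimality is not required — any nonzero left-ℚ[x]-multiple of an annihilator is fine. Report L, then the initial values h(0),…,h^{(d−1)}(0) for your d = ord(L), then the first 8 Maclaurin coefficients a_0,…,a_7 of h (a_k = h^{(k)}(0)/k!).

L = (2080 + 50256·x^2 + 89424·x^4 + 186624·x^6 + 419904·x^8)·Dx + (3168·x + 38880·x^3 + 139968·x^5 + 419904·x^7)·Dx^2 + (572 + 13788·x^2 + 33048·x^4 + 93312·x^6 + 209952·x^8)·Dx^3 + (792·x + 9720·x^3 + 34992·x^5 + 104976·x^7)·Dx^4 + (13 + 306·x^2 + 2673·x^4 + 11664·x^6 + 26244·x^8)·Dx^5  (order 5).
h: a_k = 0, 0, 0, 8, 0, -88/5, 0, 440/7, …
ICs: h(0) = 0, h′(0) = 0, h′′(0) = 0, h′′′(0) = 48, h′′′′(0) = 0.

f: a_k = 0, -4, 0, 8/3, 0, -8/15, 0, 16/315, …
g: a_k = 0, -6, 0, 18, 0, -486/5, 0, 4374/7, …
Product ⇒ symmetric product L₀, ord ≤ 4.
Integrate: L := L₀·Dx.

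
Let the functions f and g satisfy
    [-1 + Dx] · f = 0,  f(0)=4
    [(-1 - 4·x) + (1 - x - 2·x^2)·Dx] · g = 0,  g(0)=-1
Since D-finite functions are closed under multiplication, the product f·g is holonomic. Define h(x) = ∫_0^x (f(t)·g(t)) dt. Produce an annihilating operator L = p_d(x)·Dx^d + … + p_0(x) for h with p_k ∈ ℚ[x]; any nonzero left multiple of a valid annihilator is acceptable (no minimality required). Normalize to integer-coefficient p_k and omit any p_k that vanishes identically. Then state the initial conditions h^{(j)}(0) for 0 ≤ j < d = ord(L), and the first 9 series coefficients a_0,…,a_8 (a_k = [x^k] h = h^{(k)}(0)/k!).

f: a_k = 4, 4, 2, 2/3, 1/6, 1/30, 1/180, 1/1260, 1/10080, …
g: a_k = -1, -1, -3, -5, -11, -21, -43, -85, -171, …
L₀ := L_f ⊗_s L_g (sym. prod.), ord ≤ 1.
h=∫h₀ ⇒ L = L₀·Dx.
L = (2 + 3·x - 2·x^2)·Dx + (-1 + x + 2·x^2)·Dx^2  (order 2).
h: a_k = 0, -4, -4, -6, -26/3, -85/6, -701/30, -50737/1260, -44279/630, …
ICs: h(0) = 0, h′(0) = -4.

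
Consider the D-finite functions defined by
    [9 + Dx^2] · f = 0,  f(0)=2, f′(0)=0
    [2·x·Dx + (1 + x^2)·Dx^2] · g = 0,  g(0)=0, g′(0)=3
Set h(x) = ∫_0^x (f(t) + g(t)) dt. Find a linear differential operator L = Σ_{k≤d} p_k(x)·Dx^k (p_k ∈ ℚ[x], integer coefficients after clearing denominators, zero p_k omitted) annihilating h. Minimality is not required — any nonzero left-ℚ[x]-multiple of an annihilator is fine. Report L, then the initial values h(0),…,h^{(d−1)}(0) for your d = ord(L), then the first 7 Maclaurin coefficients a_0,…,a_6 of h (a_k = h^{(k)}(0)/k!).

L = (-54·x + 540·x^3 + 162·x^5)·Dx^2 + (63 + 279·x^2 + 297·x^4 + 81·x^6)·Dx^3 + (-6·x + 60·x^3 + 18·x^5)·Dx^4 + (7 + 31·x^2 + 33·x^4 + 9·x^6)·Dx^5  (order 5).
h: a_k = 0, 2, 3/2, -3, -1/4, 27/20, 1/10, …
ICs: h(0) = 0, h′(0) = 2, h′′(0) = 3, h′′′(0) = -18, h′′′′(0) = -6.

f: a_k = 2, 0, -9, 0, 27/4, 0, -81/40, …
g: a_k = 0, 3, 0, -1, 0, 3/5, 0, …
f+g: L₀ = lclm(L_f,L_g), ord ≤ 2+2.
Integrate: L := L₀·Dx.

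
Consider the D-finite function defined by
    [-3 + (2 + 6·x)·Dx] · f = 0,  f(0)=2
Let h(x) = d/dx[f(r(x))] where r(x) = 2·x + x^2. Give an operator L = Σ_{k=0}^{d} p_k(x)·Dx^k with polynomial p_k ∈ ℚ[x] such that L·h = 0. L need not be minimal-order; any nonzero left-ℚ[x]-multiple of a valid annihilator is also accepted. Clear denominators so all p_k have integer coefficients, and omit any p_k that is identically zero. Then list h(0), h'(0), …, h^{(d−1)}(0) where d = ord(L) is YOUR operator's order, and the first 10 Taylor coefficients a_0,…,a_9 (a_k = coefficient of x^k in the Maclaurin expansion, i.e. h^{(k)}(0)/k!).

f: a_k = 2, 3, -9/4, 27/8, -405/64, 1701/128, -15309/512, 72171/1024, -2814669/16384, 14073345/32768, …
f∘r: x↦r, Dx↦Dx/r' in L_f ⇒ L₀.
Differentiate: ansatz ord ≤ ord L₀ ⇒ L.
L = -2 + (-1 - 7·x - 9·x^2 - 3·x^3)·Dx  (order 1).
h: a_k = 6, -12, 54, -252, 1215, -5994, 30051, -152442, 3120849/4, -8042085/2, …
ICs: h(0) = 6.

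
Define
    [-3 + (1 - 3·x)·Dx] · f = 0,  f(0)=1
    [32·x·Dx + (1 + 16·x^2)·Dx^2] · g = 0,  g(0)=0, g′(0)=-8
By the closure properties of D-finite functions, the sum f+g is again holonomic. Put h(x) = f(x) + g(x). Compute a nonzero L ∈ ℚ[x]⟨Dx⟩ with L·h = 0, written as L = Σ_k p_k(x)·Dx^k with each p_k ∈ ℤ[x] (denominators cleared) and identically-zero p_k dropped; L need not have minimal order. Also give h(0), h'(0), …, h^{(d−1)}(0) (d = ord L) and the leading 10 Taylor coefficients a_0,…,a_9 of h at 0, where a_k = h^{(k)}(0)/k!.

L = (-96 + 1152·x + 4608·x^2)·Dx + (43 - 96·x + 240·x^2 + 4608·x^3)·Dx^2 + (-3 - 7·x - 112·x^3 + 768·x^4)·Dx^3  (order 3).
h: a_k = 1, -5, 9, 209/3, 81, -833/5, 729, 48077/7, 6561, -347141/9, …
ICs: h(0) = 1, h′(0) = -5, h′′(0) = 18.

f: a_k = 1, 3, 9, 27, 81, 243, 729, 2187, 6561, 19683, …
g: a_k = 0, -8, 0, 128/3, 0, -2048/5, 0, 32768/7, 0, -524288/9, …
Sum ⇒ L₀ = lclm(L_f,L_g) in ℚ(x)⟨Dx⟩.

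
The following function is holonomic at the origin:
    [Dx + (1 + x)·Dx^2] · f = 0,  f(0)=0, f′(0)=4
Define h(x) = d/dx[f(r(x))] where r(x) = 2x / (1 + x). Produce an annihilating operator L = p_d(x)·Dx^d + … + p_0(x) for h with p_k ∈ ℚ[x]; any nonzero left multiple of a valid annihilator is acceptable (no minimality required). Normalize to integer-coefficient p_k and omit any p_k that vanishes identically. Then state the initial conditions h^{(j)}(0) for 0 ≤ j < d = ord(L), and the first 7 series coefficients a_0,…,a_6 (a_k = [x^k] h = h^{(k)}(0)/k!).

L = (4 + 6·x) + (1 + 4·x + 3·x^2)·Dx  (order 1).
h: a_k = 8, -32, 104, -320, 968, -2912, 8744, …
ICs: h(0) = 8.

f: a_k = 0, 4, -2, 4/3, -1, 4/5, -2/3, …
f∘r: x↦r, Dx↦Dx/r' in L_f ⇒ L₀.
Derive L from L₀ (diff closure).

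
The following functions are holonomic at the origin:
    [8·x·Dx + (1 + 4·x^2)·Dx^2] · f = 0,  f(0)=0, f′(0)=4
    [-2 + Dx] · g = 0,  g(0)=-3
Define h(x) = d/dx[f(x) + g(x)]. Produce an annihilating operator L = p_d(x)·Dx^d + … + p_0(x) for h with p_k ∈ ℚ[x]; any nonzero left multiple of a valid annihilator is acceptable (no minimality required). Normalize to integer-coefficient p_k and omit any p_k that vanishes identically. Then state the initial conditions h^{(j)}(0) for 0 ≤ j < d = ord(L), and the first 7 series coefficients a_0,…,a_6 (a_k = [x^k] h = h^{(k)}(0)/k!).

f: a_k = 0, 4, 0, -16/3, 0, 64/5, 0, …
g: a_k = -3, -6, -6, -4, -2, -4/5, -4/15, …
f+g: L₀ = lclm(L_f,L_g), ord ≤ 2+1.
Differentiate: ansatz ord ≤ ord L₀ ⇒ L.
L = (8 - 32·x - 32·x^2) + (-6 + 12·x + 8·x^2 - 16·x^3)·Dx + (1 + 2·x + 4·x^2 + 8·x^3)·Dx^2  (order 2).
h: a_k = -2, -12, -28, -8, 60, -8/5, -3848/15, …
ICs: h(0) = -2, h′(0) = -12.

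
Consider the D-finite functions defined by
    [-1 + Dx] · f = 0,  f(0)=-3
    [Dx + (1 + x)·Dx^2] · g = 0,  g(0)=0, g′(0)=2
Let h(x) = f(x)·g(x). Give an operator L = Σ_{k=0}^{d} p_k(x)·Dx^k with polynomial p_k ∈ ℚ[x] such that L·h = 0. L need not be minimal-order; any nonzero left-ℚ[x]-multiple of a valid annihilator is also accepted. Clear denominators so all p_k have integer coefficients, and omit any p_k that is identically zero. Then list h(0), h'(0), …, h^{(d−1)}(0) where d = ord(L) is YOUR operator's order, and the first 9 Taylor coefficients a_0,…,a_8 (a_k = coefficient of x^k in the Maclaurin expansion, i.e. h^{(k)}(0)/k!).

L = x + (-1 - 2·x)·Dx + (1 + x)·Dx^2  (order 2).
h: a_k = 0, -6, -3, -2, 0, -9/20, 7/24, -23/84, 29/120, …
ICs: h(0) = 0, h′(0) = -6.

f: a_k = -3, -3, -3/2, -1/2, -1/8, -1/40, -1/240, -1/1680, -1/13440, …
g: a_k = 0, 2, -1, 2/3, -1/2, 2/5, -1/3, 2/7, -1/4, …
Sym-product of L_f,L_g gives L₀ (≤ ord 2).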